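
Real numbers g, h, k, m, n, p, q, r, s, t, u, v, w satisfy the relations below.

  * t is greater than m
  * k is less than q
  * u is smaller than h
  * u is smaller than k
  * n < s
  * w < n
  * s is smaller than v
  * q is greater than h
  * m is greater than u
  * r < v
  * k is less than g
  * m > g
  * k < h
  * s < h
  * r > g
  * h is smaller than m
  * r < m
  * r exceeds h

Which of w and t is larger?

Link the given pairs in sequence: w < n; n < s; s < h; h < r; r < m; m < t.
Together: w < n < s < h < r < m < t.
So w < t; t is the larger of the two.

t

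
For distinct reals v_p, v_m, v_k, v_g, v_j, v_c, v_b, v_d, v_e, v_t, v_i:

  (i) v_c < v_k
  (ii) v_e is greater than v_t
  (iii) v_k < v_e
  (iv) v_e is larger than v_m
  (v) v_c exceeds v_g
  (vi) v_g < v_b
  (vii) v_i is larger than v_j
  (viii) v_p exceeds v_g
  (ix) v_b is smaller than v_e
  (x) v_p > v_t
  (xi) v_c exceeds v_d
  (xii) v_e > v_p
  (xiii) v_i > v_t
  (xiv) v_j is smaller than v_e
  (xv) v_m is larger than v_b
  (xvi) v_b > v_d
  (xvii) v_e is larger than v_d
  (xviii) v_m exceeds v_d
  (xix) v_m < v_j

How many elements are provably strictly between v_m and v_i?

The relations place v_m below v_i. An element lies strictly between them when it is forced above v_m and also forced below v_i.
Above v_m: {v_j, v_e}. Below v_i: {v_d, v_g, v_b, v_t, v_j}.
Intersection: {v_j} — 1.

1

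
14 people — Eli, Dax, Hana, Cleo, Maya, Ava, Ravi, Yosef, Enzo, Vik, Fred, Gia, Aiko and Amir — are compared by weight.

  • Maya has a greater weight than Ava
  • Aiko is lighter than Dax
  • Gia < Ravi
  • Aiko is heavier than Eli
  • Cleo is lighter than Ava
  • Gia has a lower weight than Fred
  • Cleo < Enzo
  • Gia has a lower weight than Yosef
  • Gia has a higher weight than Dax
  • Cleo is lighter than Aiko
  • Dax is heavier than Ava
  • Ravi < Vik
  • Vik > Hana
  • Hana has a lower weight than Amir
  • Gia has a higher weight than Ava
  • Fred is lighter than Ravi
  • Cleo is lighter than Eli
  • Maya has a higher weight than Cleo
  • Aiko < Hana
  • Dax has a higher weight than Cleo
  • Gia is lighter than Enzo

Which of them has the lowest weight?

Chaining upward from Cleo: directly above it, Eli, Ava, Aiko, Dax, Maya, Enzo; then Hana, Gia; then Amir, Fred, Ravi, Yosef, Vik.
That covers every other element, and nothing is given below Cleo, so Cleo is the lowest weight.

Cleo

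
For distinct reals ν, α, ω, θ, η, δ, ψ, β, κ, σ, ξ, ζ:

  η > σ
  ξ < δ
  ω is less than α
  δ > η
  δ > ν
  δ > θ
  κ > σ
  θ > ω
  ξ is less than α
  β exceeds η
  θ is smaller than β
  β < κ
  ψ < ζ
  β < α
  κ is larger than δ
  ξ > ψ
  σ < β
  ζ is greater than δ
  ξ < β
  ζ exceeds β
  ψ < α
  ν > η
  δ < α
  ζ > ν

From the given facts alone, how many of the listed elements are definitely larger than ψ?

Directly above ψ: ξ, ζ, α.
One step further: δ, β (5 so far).
One step further: κ (6 so far).
No other element is forced above ψ by the given relations, so the count is 6.

6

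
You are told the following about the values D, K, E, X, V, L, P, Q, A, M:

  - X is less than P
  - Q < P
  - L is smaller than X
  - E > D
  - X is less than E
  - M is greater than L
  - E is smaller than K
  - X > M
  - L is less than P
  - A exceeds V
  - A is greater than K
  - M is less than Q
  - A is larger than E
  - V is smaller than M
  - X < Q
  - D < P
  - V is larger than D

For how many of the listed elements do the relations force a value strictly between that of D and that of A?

5

Chaining upward from D reaches: V, M, X, Q, E, K, P.
Chaining downward from A reaches: L, V, M, X, E, K.
Strictly between D and A are those in both lists: V, M, X, E, K — 5 elements.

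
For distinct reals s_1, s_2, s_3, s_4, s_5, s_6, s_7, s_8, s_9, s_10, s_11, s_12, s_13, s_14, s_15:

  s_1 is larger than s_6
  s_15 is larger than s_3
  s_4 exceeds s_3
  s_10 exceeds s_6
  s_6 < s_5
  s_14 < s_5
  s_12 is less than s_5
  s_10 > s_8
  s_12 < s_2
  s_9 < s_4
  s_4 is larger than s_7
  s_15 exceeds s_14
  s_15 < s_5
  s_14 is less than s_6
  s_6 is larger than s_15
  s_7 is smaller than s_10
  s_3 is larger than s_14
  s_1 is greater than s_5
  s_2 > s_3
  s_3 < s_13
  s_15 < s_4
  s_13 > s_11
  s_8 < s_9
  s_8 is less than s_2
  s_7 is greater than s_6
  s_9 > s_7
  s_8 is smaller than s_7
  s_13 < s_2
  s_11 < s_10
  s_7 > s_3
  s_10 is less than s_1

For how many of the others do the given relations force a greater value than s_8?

6

From s_8 the given relations immediately reach s_7, s_9, s_10, s_2.
From those, s_4, s_1 — 6 in total.
Nothing else is reachable above s_8; 6 in all.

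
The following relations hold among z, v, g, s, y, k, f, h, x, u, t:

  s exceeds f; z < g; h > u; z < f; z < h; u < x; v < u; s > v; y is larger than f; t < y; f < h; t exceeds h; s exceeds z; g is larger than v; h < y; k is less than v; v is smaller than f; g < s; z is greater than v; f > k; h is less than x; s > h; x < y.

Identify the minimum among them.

Chaining upward from k: directly above it, v, f; then z, g, u, h, s, y; then t, x.
That covers every other element, and nothing is given below k, so k is the minimum.

k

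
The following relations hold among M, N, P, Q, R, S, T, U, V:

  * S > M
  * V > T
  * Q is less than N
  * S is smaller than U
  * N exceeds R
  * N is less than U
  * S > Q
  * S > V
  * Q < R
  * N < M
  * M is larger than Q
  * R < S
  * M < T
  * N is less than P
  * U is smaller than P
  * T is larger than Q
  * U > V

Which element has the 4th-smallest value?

M

The consecutive relations fix a unique order: Q < R < N < M < T < V < S < U < P.
The 4th smallest is M.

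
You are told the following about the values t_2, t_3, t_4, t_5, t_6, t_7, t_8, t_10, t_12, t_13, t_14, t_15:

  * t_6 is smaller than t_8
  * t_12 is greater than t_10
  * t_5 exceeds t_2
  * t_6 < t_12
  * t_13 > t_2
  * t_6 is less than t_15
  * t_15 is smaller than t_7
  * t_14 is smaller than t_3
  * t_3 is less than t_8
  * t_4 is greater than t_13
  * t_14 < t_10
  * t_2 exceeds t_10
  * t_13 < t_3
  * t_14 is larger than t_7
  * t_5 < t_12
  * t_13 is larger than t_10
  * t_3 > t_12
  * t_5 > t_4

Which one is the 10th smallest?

t_12

The consecutive relations fix a unique order: t_6 < t_15 < t_7 < t_14 < t_10 < t_2 < t_13 < t_4 < t_5 < t_12 < t_3 < t_8.
The 10th smallest is t_12.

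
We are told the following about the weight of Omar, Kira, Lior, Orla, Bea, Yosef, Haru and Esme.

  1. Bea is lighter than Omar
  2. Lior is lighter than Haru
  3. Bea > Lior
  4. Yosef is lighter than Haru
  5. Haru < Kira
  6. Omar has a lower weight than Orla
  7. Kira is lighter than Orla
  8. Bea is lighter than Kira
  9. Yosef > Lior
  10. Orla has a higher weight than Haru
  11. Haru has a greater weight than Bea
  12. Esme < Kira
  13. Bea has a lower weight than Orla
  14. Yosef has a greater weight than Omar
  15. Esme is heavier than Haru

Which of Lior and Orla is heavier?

Orla

Lior < Bea and Bea < Omar give Lior < Omar.
With Omar < Yosef: Lior < Bea < Omar < Yosef.
Then Yosef < Haru extends the chain to Haru.
With Haru < Esme: Lior < Bea < Omar < Yosef < Haru < Esme.
Then Esme < Kira extends the chain to Kira.
With Kira < Orla: Lior < Bea < Omar < Yosef < Haru < Esme < Kira < Orla.
So Lior < Orla; Orla is the heavier of the two.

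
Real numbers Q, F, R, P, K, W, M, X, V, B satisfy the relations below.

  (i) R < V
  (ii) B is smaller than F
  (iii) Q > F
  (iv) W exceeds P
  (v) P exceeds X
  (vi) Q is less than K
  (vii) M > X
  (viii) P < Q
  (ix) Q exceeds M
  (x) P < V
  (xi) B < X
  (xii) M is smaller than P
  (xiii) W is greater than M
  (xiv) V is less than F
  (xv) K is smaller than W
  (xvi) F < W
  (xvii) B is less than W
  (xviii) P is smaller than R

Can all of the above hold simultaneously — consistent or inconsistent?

consistent

Every relation is compatible with B < X < M < P < R < V < F < Q < K < W; the set is consistent.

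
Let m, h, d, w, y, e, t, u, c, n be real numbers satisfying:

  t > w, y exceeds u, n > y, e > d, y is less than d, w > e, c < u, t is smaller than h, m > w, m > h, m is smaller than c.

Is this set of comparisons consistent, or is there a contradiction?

inconsistent

Chaining the given relations yields d < e < w < t < h < m < c < u < y, so d < y. But one relation states y < d. These cannot both hold.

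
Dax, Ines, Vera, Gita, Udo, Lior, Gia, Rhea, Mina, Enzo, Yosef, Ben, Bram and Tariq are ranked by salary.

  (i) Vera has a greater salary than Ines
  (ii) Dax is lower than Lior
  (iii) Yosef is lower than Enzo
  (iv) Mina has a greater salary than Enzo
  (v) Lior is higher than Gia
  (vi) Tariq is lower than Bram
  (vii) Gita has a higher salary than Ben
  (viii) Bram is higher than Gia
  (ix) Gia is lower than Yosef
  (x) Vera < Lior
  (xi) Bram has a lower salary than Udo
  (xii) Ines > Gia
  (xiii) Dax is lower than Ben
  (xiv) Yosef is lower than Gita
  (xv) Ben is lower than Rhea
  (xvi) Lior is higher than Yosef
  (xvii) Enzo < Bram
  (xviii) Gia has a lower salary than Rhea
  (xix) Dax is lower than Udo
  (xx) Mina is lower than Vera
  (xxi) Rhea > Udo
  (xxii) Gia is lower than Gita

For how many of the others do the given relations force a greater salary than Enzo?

Directly above Enzo: Mina, Bram.
One step further: Vera, Udo (4 so far).
One step further: Lior, Rhea (6 so far).
No other element is forced above Enzo by the given relations, so the count is 6.

6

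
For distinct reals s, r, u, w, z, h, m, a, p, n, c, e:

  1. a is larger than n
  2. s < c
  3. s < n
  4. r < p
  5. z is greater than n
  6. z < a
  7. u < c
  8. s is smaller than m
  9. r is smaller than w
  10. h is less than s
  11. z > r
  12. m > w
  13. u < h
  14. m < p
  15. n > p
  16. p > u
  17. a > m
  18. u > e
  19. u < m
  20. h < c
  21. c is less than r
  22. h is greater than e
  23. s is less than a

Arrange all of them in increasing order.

The consecutive links are each given: e < u; u < h; h < s; s < c; c < r; r < w; w < m; m < p; p < n; n < z; z < a.

e < u < h < s < c < r < w < m < p < n < z < a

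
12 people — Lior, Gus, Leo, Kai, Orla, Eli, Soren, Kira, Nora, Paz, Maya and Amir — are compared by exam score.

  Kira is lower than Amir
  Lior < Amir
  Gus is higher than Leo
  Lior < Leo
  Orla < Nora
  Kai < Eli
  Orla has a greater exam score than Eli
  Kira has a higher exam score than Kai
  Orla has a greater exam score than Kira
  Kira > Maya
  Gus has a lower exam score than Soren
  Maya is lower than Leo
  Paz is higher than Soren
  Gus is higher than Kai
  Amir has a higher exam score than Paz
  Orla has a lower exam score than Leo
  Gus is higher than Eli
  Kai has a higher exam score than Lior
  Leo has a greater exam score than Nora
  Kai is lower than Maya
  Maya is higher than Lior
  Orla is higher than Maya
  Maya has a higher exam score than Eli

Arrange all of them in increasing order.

Each adjacent pair is fixed by a given relation: Lior < Kai; Kai < Eli; Eli < Maya; Maya < Kira; Kira < Orla; Orla < Nora; Nora < Leo; Leo < Gus; Gus < Soren; Soren < Paz; Paz < Amir. Chaining them end to end gives the full order.

Lior < Kai < Eli < Maya < Kira < Orla < Nora < Leo < Gus < Soren < Paz < Amir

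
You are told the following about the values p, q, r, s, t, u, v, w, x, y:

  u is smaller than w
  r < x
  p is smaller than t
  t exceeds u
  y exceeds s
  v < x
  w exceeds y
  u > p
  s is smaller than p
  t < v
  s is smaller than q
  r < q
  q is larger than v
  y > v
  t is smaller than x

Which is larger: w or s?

s < p < u < t < v < y < w, by transitivity through p, u, t, v, y.
So s < w; w is the larger of the two.

w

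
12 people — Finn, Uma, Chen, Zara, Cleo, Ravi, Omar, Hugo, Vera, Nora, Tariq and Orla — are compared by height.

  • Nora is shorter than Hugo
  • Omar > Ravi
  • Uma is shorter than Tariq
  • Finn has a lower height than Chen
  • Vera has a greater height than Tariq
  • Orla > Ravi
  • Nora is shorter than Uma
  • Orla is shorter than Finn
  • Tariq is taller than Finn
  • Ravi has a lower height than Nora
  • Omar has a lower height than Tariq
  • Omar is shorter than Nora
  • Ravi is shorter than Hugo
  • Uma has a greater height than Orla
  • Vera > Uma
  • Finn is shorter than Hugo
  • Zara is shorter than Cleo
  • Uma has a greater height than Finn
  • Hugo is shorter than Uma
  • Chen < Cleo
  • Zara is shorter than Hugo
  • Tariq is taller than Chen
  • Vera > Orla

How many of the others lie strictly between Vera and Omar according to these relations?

4

The relations place Omar below Vera. An element lies strictly between them when it is forced above Omar and also forced below Vera.
Above Omar: {Nora, Hugo, Uma, Tariq}. Below Vera: {Ravi, Orla, Zara, Finn, Chen, Nora, Hugo, Uma, Tariq}.
Intersection: {Nora, Hugo, Uma, Tariq} — 4.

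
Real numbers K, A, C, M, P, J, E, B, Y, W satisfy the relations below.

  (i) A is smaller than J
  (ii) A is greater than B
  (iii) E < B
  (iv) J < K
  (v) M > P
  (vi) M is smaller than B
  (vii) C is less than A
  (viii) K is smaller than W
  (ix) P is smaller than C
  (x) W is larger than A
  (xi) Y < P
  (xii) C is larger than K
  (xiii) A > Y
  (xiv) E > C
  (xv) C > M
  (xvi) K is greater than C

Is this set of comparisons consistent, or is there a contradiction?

We have K < C stated directly, yet also C < E < B < A < J < K by chaining the others — so C < K. Contradiction.

inconsistent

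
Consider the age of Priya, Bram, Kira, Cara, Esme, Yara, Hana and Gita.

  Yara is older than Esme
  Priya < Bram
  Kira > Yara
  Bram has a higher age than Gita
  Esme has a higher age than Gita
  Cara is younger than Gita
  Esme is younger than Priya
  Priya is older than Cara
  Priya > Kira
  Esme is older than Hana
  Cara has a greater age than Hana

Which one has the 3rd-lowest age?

Gita

The consecutive relations fix a unique order: Hana < Cara < Gita < Esme < Yara < Kira < Priya < Bram.
The 3rd smallest is Gita.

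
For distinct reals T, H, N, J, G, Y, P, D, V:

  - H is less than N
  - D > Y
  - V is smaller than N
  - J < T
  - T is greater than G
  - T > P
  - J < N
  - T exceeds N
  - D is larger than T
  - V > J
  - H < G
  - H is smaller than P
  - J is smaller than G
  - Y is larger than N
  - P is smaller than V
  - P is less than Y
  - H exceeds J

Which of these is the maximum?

Chaining downward from D: directly below it, Y, T; then J, P, G, N; then H, V.
That covers every other element, and nothing is given above D, so D is the maximum.

D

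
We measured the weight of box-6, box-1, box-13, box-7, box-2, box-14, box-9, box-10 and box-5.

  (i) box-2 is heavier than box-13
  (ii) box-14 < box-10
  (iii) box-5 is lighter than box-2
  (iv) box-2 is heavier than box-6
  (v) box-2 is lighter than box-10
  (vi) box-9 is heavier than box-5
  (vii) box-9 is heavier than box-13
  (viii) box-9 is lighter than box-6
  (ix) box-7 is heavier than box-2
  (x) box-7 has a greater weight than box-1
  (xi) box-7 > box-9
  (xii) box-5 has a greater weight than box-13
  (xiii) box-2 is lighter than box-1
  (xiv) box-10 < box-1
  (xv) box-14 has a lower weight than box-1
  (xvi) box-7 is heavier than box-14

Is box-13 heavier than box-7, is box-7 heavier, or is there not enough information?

Following the relations from box-13: box-13 < box-5 < box-9 < box-6 < box-2 < box-10 < box-1 < box-7.
So box-7 is heavier.

box-7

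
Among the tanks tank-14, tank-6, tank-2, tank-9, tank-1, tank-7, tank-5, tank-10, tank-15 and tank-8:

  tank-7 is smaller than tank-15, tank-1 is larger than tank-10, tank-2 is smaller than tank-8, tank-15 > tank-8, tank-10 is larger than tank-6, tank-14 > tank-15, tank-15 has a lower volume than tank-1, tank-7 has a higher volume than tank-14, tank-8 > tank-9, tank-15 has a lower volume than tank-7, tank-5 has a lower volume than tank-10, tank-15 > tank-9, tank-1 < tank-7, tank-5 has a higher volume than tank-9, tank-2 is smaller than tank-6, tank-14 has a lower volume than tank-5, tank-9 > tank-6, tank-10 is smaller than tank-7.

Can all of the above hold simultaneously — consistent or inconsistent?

We have tank-7 < tank-15 stated directly, yet also tank-15 < tank-14 < tank-5 < tank-10 < tank-1 < tank-7 by chaining the others — so tank-15 < tank-7. Contradiction.

inconsistent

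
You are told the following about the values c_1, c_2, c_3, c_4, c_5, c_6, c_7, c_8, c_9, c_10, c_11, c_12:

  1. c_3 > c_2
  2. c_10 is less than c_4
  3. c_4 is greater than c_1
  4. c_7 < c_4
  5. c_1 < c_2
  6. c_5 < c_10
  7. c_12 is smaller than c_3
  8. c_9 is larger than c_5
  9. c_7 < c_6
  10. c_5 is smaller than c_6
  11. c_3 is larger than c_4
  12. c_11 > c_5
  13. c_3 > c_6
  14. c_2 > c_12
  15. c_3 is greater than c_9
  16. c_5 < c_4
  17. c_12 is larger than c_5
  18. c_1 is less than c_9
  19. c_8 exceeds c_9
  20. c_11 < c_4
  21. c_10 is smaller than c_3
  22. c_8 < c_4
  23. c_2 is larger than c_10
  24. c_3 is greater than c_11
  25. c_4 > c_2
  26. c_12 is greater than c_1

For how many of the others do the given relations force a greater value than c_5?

9

Directly above c_5: c_12, c_10, c_9, c_6, c_11, c_4.
One step further: c_2, c_8, c_3 (9 so far).
Nothing else is reachable above c_5; 9 in all.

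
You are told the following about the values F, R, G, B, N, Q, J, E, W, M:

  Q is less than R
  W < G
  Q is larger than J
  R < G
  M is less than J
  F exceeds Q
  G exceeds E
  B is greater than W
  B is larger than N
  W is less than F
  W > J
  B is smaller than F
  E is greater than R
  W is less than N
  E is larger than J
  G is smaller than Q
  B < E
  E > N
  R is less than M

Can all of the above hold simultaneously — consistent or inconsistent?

inconsistent

We have Q < R stated directly, yet also R < M < J < W < N < B < E < G < Q by chaining the others — so R < Q. Contradiction.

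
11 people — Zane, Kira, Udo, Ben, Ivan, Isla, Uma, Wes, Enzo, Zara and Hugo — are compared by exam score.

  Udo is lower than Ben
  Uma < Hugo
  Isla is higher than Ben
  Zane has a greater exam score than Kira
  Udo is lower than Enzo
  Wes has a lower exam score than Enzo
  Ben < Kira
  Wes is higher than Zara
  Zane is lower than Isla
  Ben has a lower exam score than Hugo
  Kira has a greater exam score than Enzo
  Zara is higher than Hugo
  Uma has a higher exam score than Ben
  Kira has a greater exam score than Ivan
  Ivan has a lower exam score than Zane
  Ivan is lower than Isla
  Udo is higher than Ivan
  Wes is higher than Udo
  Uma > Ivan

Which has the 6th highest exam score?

Zara

Piecing the relations together gives one ordering: Ivan < Udo < Ben < Uma < Hugo < Zara < Wes < Enzo < Kira < Zane < Isla.
The 6th largest is Zara.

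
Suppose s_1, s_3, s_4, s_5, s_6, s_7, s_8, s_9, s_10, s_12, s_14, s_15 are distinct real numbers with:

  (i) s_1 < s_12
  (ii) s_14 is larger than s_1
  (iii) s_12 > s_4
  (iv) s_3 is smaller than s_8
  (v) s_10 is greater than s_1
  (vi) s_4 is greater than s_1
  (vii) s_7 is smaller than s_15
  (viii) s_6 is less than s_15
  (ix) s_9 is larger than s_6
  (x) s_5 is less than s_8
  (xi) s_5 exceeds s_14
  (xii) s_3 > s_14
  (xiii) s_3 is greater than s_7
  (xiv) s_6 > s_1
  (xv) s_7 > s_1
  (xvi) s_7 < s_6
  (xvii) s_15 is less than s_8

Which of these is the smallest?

s_1

Chaining upward from s_1: directly above it, s_7, s_4, s_6, s_12, s_14, s_10; then s_15, s_5, s_3, s_9; then s_8.
That covers every other element, and nothing is given below s_1, so s_1 is the smallest.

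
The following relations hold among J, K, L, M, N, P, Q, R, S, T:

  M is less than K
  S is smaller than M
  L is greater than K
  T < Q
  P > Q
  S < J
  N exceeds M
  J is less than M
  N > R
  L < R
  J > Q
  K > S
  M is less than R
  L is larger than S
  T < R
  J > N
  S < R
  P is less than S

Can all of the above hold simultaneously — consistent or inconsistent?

inconsistent

Chaining the given relations yields M < K < L < R < N < J, so M < J. But one relation states J < M. These cannot both hold.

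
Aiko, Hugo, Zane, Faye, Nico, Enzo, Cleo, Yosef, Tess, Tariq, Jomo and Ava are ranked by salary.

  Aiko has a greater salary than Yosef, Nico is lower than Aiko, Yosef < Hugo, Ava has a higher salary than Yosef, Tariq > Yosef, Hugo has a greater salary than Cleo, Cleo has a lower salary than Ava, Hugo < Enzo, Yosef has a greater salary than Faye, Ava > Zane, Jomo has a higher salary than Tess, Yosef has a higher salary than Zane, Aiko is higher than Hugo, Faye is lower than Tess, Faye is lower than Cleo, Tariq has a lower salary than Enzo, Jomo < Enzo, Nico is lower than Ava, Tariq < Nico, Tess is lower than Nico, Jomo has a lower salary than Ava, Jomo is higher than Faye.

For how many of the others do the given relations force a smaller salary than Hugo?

4

From Hugo the given relations immediately reach Cleo, Yosef.
From those, Zane, Faye — 4 in total.
Nothing else is reachable below Hugo; 4 in all.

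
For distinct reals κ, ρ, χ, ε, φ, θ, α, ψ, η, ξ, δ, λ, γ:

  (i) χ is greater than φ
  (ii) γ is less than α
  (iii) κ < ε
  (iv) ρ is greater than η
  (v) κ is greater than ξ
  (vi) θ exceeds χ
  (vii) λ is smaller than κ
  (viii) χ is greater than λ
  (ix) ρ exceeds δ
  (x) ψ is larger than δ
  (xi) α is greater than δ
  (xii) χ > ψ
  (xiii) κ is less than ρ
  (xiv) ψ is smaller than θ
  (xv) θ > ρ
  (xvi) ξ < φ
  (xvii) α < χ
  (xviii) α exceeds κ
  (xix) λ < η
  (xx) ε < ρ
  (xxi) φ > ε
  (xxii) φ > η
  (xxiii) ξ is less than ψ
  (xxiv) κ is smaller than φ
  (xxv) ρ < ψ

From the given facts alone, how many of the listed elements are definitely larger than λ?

The elements the relations force above λ are κ, η, ε, φ, α, ρ, ψ, χ, θ — no chain reaches any other.
That is 9.

9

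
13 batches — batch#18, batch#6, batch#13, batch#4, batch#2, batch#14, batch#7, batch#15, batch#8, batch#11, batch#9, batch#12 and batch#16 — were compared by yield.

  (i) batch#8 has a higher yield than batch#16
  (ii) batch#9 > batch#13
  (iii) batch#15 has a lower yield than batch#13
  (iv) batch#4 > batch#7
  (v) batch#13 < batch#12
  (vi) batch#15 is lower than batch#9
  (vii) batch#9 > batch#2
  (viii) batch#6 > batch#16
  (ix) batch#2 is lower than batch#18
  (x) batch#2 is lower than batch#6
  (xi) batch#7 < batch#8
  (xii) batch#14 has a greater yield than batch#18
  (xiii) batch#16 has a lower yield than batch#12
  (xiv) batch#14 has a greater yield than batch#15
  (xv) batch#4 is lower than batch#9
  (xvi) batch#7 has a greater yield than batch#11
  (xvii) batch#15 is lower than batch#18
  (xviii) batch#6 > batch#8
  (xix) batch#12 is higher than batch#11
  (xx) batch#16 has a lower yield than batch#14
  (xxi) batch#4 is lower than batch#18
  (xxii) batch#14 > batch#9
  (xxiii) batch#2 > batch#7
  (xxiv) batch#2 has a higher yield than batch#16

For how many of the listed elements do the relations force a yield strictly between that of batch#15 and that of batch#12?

1

The relations place batch#15 below batch#12. An element lies strictly between them when it is forced above batch#15 and also forced below batch#12.
Above batch#15: {batch#13, batch#18, batch#9, batch#14}. Below batch#12: {batch#16, batch#13, batch#11}.
Intersection: {batch#13} — 1.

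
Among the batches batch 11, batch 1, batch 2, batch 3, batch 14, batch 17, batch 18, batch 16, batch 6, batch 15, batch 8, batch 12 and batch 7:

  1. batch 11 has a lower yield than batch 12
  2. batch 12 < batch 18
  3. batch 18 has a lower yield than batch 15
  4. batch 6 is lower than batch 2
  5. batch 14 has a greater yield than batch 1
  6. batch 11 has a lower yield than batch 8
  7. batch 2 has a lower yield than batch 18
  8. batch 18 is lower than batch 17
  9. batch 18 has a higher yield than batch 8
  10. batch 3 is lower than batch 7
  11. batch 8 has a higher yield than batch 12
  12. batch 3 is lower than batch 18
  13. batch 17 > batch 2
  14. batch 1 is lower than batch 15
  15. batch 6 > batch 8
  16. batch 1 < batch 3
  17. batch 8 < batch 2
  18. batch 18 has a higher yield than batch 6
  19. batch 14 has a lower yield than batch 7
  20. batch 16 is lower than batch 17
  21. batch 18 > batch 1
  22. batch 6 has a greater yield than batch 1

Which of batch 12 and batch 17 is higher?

batch 17

Following the relations from batch 12: batch 12 < batch 8 < batch 6 < batch 2 < batch 18 < batch 17.
So batch 12 < batch 17; batch 17 is the higher of the two.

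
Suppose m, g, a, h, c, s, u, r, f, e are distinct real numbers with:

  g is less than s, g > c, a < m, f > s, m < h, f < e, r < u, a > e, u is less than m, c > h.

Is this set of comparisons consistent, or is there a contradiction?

Chaining the given relations yields m < h < c < g < s < f < e < a, so m < a. But one relation states a < m. These cannot both hold.

inconsistent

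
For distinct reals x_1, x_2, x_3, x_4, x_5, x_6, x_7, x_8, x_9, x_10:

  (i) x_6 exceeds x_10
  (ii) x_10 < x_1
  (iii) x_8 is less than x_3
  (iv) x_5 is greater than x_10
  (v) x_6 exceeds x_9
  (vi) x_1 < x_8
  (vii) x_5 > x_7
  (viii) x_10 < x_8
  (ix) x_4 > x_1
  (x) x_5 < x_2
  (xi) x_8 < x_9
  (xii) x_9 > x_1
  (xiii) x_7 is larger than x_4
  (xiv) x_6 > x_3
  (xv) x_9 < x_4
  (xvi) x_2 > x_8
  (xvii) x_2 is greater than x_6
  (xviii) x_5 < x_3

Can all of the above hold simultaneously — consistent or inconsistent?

consistent

Every relation is compatible with x_10 < x_1 < x_8 < x_9 < x_4 < x_7 < x_5 < x_3 < x_6 < x_2; the set is consistent.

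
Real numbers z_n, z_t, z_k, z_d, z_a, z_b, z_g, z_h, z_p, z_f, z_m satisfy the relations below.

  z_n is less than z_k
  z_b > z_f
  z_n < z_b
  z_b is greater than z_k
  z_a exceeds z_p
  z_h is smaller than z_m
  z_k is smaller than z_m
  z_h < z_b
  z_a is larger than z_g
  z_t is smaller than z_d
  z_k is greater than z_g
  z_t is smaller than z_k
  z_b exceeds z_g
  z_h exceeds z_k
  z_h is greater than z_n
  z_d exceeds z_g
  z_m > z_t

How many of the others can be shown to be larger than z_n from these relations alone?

From z_n the given relations immediately reach z_k, z_h, z_b.
From those, z_m — 4 in total.
No other element is forced above z_n by the given relations, so the count is 4.

4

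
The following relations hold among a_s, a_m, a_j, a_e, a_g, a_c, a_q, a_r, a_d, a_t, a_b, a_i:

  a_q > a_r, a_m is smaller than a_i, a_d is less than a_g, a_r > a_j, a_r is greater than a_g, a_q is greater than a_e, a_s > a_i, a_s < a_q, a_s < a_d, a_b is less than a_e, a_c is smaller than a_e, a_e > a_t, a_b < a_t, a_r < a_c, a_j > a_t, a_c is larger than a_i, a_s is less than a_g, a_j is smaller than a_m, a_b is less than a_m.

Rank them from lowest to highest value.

a_b < a_t < a_j < a_m < a_i < a_s < a_d < a_g < a_r < a_c < a_e < a_q

Nothing is placed below a_b, so it is least; from there a_b < a_t; a_t < a_j; a_j < a_m; a_m < a_i; a_i < a_s; a_s < a_d; a_d < a_g; a_g < a_r; a_r < a_c; a_c < a_e; a_e < a_q, each given directly.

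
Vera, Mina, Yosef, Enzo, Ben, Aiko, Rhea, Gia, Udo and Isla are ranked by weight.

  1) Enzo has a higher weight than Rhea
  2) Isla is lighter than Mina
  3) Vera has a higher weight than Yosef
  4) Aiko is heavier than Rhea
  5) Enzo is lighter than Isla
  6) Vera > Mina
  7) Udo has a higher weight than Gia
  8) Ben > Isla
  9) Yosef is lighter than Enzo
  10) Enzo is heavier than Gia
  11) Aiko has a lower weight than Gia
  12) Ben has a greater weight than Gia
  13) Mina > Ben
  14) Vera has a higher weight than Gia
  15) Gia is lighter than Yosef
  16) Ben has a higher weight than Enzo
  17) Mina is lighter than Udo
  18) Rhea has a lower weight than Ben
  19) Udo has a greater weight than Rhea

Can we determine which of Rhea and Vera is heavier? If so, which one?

Chaining the given relations: Rhea < Aiko < Gia < Yosef < Enzo < Isla < Ben < Mina < Vera.
So Vera is heavier.

Vera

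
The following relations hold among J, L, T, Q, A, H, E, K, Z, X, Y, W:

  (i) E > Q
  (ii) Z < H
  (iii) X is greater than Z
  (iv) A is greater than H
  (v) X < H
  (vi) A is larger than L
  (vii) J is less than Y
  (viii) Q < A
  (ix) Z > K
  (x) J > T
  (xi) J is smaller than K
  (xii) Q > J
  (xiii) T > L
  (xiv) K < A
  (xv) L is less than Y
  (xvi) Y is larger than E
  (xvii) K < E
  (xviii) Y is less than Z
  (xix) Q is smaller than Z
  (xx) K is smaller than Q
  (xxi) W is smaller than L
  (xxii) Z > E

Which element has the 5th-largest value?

The consecutive relations fix a unique order: W < L < T < J < K < Q < E < Y < Z < X < H < A.
Counting 5 from the largest end gives Y.

Y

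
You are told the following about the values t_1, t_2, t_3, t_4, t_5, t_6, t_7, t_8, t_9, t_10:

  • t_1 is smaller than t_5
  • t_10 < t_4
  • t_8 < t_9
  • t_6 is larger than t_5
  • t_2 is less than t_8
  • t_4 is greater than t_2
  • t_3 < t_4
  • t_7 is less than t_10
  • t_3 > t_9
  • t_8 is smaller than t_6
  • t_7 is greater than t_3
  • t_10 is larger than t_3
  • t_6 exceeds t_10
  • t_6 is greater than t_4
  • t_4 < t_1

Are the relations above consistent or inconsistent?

Every relation is compatible with t_2 < t_8 < t_9 < t_3 < t_7 < t_10 < t_4 < t_1 < t_5 < t_6; the set is consistent.

consistent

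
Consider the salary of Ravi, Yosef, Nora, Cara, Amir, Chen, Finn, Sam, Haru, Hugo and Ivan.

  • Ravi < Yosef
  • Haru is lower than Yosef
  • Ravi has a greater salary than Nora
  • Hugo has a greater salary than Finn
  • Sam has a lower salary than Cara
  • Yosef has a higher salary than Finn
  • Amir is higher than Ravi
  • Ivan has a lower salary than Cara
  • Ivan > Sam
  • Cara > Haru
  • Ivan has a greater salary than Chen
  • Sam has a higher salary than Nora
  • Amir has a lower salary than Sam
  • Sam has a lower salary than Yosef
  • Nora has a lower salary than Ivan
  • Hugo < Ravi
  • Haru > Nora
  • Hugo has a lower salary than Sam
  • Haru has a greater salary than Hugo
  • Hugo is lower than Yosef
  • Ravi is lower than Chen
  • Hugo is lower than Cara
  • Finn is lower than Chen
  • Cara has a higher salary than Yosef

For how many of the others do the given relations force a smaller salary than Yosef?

7

From Yosef the given relations immediately reach Finn, Hugo, Ravi, Haru, Sam.
From those, Nora, Amir — 7 in total.
Nothing else is reachable below Yosef; 7 in all.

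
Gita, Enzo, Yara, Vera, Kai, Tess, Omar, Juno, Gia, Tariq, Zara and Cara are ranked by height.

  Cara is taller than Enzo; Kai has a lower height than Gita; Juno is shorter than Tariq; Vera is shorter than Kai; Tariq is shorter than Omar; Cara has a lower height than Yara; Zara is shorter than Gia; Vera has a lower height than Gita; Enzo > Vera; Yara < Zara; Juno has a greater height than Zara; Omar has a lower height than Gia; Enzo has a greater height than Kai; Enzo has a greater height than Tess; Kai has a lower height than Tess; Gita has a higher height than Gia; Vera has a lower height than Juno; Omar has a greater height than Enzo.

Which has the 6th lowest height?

The consecutive relations fix a unique order: Vera < Kai < Tess < Enzo < Cara < Yara < Zara < Juno < Tariq < Omar < Gia < Gita.
Counting 6 from the smallest end gives Yara.

Yara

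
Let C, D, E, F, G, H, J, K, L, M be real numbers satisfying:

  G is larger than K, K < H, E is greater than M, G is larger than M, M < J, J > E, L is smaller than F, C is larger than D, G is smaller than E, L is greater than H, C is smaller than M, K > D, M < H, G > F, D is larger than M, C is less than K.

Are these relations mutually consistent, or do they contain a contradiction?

inconsistent

We have D < C stated directly, yet also C < M < D by chaining the others — so C < D. Contradiction.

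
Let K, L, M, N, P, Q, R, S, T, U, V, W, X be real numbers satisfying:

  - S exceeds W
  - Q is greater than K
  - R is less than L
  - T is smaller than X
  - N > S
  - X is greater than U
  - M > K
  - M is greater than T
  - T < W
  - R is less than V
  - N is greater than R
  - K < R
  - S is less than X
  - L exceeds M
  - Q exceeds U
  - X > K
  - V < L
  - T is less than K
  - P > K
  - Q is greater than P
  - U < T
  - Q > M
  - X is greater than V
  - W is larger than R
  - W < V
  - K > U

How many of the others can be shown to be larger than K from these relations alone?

10

The elements the relations force above K are M, R, W, V, S, N, P, X, L, Q — no chain reaches any other.
That is 10.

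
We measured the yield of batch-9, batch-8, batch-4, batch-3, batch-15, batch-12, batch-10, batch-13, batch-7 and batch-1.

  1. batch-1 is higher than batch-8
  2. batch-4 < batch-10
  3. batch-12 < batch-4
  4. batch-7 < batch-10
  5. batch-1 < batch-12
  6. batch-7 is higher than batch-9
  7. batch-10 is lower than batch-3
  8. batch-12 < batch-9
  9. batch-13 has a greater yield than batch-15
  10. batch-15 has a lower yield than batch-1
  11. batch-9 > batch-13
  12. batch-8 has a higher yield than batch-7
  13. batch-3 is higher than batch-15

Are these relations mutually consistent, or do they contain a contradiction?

Chaining the given relations yields batch-9 < batch-7 < batch-8 < batch-1 < batch-12, so batch-9 < batch-12. But one relation states batch-12 < batch-9. These cannot both hold.

inconsistent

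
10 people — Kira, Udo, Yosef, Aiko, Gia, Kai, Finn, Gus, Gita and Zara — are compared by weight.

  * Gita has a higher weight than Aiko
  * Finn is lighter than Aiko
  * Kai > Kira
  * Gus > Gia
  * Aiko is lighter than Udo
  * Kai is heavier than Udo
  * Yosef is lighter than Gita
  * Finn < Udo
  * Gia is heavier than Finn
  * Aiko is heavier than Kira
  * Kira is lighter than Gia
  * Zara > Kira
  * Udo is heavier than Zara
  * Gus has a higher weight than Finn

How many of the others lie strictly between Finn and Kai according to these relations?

2

Chaining upward from Finn reaches: Aiko, Udo, Gita, Gia, Gus.
Chaining downward from Kai reaches: Kira, Zara, Aiko, Udo.
Strictly between Finn and Kai are those in both lists: Aiko, Udo — 2 elements.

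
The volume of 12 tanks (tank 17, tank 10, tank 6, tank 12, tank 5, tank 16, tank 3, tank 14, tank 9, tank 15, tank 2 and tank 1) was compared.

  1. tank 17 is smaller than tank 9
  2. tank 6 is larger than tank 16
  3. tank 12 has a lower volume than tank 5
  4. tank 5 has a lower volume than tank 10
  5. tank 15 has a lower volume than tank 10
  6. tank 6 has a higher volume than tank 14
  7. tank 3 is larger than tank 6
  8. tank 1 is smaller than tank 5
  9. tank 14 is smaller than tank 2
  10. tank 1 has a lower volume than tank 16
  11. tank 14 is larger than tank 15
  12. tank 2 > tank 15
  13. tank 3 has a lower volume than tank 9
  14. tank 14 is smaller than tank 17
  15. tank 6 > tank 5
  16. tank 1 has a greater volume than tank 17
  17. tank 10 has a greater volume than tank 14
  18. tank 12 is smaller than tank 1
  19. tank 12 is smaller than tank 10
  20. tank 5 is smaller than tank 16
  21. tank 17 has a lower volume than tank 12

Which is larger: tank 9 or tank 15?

tank 9

Link the given pairs in sequence: tank 15 < tank 14; tank 14 < tank 17; tank 17 < tank 12; tank 12 < tank 1; tank 1 < tank 5; tank 5 < tank 16; tank 16 < tank 6; tank 6 < tank 3; tank 3 < tank 9.
Chaining these gives tank 15 < tank 14 < tank 17 < tank 12 < tank 1 < tank 5 < tank 16 < tank 6 < tank 3 < tank 9.
So tank 15 < tank 9; tank 9 is the larger of the two.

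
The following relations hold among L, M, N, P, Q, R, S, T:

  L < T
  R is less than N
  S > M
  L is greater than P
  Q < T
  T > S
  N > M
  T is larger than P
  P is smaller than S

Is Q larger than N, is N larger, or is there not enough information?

undetermined

Following every chain through N: below N we get R, M.
Q is not reached, and no chain runs the other way from Q to N.
So the given relations leave the order of N and Q undetermined.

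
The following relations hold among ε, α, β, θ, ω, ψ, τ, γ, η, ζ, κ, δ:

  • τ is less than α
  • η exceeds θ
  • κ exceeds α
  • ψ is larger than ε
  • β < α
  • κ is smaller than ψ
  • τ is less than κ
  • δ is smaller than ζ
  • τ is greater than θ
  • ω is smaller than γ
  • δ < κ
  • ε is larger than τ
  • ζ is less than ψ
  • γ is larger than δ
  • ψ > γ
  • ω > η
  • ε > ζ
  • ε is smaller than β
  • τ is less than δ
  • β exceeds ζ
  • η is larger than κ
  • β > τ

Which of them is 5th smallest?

Chaining the given pairs: θ < τ < δ < ζ < ε < β < α < κ < η < ω < γ < ψ.
The 5th smallest is ε.

ε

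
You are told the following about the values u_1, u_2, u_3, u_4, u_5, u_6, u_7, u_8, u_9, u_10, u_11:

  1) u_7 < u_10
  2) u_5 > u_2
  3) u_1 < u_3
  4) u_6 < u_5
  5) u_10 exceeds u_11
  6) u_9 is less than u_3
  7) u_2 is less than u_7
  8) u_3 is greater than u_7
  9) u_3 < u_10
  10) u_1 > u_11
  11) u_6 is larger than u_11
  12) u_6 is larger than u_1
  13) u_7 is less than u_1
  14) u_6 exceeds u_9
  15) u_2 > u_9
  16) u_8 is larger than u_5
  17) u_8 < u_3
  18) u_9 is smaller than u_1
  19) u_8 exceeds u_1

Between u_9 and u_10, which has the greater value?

u_10

u_9 < u_2 and u_2 < u_7 give u_9 < u_7.
Then u_7 < u_1 extends the chain to u_1.
Then u_1 < u_6 extends the chain to u_6.
Then u_6 < u_5 extends the chain to u_5.
With u_5 < u_8: u_9 < u_2 < u_7 < u_1 < u_6 < u_5 < u_8.
With u_8 < u_3: u_9 < u_2 < u_7 < u_1 < u_6 < u_5 < u_8 < u_3.
Then u_3 < u_10 extends the chain to u_10.
So u_9 < u_10; u_10 is the larger of the two.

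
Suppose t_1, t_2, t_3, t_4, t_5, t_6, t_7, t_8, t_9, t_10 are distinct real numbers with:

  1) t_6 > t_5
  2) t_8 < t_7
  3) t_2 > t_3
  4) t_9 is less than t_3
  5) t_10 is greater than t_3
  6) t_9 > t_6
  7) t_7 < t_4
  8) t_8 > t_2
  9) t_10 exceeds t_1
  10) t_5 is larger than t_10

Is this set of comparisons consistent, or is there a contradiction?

inconsistent

We have t_3 < t_10 stated directly, yet also t_10 < t_5 < t_6 < t_9 < t_3 by chaining the others — so t_10 < t_3. Contradiction.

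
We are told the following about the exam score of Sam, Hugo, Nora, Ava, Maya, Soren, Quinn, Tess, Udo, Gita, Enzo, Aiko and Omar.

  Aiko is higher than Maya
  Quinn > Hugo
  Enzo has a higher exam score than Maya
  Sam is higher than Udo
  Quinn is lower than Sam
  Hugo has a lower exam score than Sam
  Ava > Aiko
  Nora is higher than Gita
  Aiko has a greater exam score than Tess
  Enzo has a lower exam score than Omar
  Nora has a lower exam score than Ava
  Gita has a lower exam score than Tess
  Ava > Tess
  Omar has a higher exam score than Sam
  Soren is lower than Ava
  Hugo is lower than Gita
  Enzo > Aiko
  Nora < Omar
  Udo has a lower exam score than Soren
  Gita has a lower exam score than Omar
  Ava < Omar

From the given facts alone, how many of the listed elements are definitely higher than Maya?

4

From Maya the given relations immediately reach Aiko, Enzo.
From those, Ava, Omar — 4 in total.
Nothing else is reachable above Maya; 4 in all.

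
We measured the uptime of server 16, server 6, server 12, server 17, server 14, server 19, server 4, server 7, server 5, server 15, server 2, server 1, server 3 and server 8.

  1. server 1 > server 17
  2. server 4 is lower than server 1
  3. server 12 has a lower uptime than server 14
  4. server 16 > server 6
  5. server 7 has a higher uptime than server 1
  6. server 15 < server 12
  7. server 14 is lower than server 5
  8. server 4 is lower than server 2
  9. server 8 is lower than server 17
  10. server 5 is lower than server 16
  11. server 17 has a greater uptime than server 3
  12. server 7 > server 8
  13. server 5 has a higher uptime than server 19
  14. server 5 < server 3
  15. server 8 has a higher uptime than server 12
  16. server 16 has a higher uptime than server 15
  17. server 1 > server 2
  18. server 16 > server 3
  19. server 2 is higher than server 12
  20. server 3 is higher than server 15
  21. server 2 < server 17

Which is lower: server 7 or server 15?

Following the relations from server 15: server 15 < server 12 < server 14 < server 5 < server 3 < server 17 < server 1 < server 7.
So server 15 < server 7; server 15 is the lower of the two.

server 15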